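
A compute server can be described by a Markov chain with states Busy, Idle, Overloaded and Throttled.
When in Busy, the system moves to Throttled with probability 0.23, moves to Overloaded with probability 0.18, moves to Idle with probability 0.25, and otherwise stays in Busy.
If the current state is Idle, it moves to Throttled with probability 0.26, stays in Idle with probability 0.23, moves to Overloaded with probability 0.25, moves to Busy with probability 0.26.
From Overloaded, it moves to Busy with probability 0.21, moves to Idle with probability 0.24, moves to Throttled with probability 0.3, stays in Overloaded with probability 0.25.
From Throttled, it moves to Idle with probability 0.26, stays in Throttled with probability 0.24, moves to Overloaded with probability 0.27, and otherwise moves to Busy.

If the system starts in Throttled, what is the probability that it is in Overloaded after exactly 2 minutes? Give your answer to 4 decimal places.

Propagate the distribution vector 2 minutes from Throttled.
After 0 minutes: (0.0000, 0.0000, 0.0000, 1.0000)
After 1 minute: (0.2300, 0.2600, 0.2700, 0.2400)
After 2 minutes: (0.2577, 0.2445, 0.2387, 0.2591)
P(in Overloaded after 2 minutes) = 0.2387

0.2387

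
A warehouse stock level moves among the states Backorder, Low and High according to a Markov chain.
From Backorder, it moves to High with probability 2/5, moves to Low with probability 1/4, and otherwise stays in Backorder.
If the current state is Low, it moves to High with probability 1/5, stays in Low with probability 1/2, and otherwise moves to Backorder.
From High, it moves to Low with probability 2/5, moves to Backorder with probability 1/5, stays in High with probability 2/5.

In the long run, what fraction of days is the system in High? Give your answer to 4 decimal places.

Let the stationary distribution be π with π = πP and π_1 + π_2 + π_3 = 1.
π_1 = 0.35·π_1 + 0.3·π_2 + 0.2·π_3
π_2 = 0.25·π_1 + 0.5·π_2 + 0.4·π_3
Solving with the normalization constraint gives π = (0.2821, 0.3974, 0.3205).
So the stationary probability of High is 0.3205.

0.3205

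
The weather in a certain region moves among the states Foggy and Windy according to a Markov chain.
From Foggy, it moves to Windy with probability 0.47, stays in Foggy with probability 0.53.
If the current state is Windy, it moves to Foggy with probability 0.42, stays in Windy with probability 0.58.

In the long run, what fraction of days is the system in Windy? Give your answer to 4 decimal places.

0.5281

Let the stationary distribution be π with π = πP and π_1 + π_2 = 1.
π_1 = 0.53·π_1 + 0.42·π_2
Solving with the normalization constraint gives π = (0.4719, 0.5281).
So the stationary probability of Windy is 0.5281.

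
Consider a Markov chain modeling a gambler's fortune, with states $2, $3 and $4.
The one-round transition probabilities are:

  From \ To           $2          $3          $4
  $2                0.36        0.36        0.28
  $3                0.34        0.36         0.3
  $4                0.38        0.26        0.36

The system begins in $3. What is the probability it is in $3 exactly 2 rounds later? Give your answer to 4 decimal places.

Sum over the intermediate state after 1 round:
P = P($3→$2)·P($2→$3) + P($3→$3)·P($3→$3) + P($3→$4)·P($4→$3)
  = 0.34×0.36 + 0.36×0.36 + 0.3×0.26
  = 0.1224 + 0.1296 + 0.0780 = 0.3300

0.3300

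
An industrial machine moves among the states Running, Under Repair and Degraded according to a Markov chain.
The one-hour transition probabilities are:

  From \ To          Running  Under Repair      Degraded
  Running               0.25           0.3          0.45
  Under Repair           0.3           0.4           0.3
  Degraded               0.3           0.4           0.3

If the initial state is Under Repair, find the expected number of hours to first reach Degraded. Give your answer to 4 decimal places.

2.9167

Let t(s) be the expected number of hours to first reach Degraded from state s, with t(Degraded) = 0. Conditioning on the first hour:
t(Running) = 1 + 0.25·t(Running) + 0.3·t(Under Repair)
t(Under Repair) = 1 + 0.3·t(Running) + 0.4·t(Under Repair)
Solving: t(Running) = 2.5000, t(Under Repair) = 2.9167.
Expected hours from Under Repair to Degraded: 2.9167.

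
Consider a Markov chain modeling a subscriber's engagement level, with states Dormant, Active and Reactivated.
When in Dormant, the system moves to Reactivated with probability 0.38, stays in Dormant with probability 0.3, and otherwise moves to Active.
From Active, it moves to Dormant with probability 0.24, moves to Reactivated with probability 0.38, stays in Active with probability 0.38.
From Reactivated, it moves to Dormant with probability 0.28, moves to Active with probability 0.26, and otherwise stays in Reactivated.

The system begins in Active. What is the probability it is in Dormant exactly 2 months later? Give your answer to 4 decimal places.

Sum over the intermediate state after 1 month:
P = P(Active→Dormant)·P(Dormant→Dormant) + P(Active→Active)·P(Active→Dormant) + P(Active→Reactivated)·P(Reactivated→Dormant)
  = 0.24×0.3 + 0.38×0.24 + 0.38×0.28
  = 0.0720 + 0.0912 + 0.1064 = 0.2696

0.2696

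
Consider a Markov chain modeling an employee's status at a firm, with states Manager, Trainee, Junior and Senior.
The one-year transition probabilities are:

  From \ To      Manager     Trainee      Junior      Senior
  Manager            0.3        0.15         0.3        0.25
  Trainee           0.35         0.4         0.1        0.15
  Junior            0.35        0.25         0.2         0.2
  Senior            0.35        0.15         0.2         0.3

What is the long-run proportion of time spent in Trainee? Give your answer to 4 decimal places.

0.2281

Let the stationary distribution be π with π = πP and π_1 + π_2 + π_3 + π_4 = 1.
π_1 = 0.3·π_1 + 0.35·π_2 + 0.35·π_3 + 0.35·π_4
π_2 = 0.15·π_1 + 0.4·π_2 + 0.25·π_3 + 0.15·π_4
π_3 = 0.3·π_1 + 0.1·π_2 + 0.2·π_3 + 0.2·π_4
Solving with the normalization constraint gives π = (0.3333, 0.2281, 0.2105, 0.2281).
So the stationary probability of Trainee is 0.2281.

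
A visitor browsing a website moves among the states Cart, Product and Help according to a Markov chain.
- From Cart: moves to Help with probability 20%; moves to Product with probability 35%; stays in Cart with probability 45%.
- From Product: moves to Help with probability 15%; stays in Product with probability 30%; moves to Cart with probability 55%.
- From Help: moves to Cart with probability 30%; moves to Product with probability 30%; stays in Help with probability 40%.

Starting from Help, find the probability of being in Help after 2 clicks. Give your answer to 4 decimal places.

Sum over the intermediate state after 1 click:
P = P(Help→Cart)·P(Cart→Help) + P(Help→Product)·P(Product→Help) + P(Help→Help)·P(Help→Help)
  = 0.3×0.2 + 0.3×0.15 + 0.4×0.4
  = 0.0600 + 0.0450 + 0.1600 = 0.2650

0.2650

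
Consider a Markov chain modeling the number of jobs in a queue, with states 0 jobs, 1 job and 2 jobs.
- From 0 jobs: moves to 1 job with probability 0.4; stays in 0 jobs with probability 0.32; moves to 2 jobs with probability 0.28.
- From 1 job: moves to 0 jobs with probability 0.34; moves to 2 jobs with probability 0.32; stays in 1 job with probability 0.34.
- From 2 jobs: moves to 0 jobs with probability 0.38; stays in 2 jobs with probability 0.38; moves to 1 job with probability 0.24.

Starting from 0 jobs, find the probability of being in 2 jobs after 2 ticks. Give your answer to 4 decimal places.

Sum over the intermediate state after 1 tick:
P = P(0 jobs→0 jobs)·P(0 jobs→2 jobs) + P(0 jobs→1 job)·P(1 job→2 jobs) + P(0 jobs→2 jobs)·P(2 jobs→2 jobs)
  = 0.32×0.28 + 0.4×0.32 + 0.28×0.38
  = 0.0896 + 0.1280 + 0.1064 = 0.3240

0.3240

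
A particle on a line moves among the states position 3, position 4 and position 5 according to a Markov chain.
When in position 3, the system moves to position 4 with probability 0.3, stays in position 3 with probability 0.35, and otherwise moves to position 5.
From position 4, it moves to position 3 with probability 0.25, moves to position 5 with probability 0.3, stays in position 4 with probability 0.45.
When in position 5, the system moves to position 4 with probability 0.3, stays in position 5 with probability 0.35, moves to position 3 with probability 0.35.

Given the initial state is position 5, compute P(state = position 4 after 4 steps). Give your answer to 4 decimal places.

Propagate the distribution vector 4 steps from position 5.
After 0 steps: (0.0000, 0.0000, 1.0000)
After 1 step: (0.3500, 0.3000, 0.3500)
After 2 steps: (0.3200, 0.3450, 0.3350)
After 3 steps: (0.3155, 0.3518, 0.3328)
After 4 steps: (0.3148, 0.3528, 0.3324)
P(in position 4 after 4 steps) = 0.3528

0.3528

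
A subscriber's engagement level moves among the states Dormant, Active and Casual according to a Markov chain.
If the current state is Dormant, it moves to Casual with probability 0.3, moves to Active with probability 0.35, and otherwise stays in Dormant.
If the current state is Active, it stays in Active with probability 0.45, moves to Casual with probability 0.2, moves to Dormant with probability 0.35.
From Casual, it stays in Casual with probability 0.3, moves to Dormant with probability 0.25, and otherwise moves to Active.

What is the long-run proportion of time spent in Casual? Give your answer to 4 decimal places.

0.2582

Let the stationary distribution be π with π = πP and π_1 + π_2 + π_3 = 1.
π_1 = 0.35·π_1 + 0.35·π_2 + 0.25·π_3
π_2 = 0.35·π_1 + 0.45·π_2 + 0.45·π_3
Solving with the normalization constraint gives π = (0.3242, 0.4176, 0.2582).
So the stationary probability of Casual is 0.2582.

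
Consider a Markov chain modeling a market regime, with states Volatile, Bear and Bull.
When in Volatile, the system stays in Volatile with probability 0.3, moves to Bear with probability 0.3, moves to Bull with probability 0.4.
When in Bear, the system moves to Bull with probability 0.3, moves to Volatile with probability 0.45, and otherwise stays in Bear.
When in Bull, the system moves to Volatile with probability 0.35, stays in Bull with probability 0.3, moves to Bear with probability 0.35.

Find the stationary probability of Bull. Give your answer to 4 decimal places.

0.3362

Let the stationary distribution be π with π = πP and π_1 + π_2 + π_3 = 1.
π_1 = 0.3·π_1 + 0.45·π_2 + 0.35·π_3
π_2 = 0.3·π_1 + 0.25·π_2 + 0.35·π_3
Solving with the normalization constraint gives π = (0.3621, 0.3017, 0.3362).
So the stationary probability of Bull is 0.3362.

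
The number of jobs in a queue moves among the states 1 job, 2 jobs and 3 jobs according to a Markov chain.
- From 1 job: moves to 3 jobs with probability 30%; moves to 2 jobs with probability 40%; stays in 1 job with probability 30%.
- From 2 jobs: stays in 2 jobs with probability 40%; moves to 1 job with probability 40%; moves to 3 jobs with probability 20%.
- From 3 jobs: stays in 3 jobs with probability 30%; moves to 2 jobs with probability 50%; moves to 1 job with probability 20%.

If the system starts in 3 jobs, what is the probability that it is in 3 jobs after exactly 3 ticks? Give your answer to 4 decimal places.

0.2570

Propagate the distribution vector 3 ticks from 3 jobs.
After 0 ticks: (0.0000, 0.0000, 1.0000)
After 1 tick: (0.2000, 0.5000, 0.3000)
After 2 ticks: (0.3200, 0.4300, 0.2500)
After 3 ticks: (0.3180, 0.4250, 0.2570)
P(in 3 jobs after 3 ticks) = 0.2570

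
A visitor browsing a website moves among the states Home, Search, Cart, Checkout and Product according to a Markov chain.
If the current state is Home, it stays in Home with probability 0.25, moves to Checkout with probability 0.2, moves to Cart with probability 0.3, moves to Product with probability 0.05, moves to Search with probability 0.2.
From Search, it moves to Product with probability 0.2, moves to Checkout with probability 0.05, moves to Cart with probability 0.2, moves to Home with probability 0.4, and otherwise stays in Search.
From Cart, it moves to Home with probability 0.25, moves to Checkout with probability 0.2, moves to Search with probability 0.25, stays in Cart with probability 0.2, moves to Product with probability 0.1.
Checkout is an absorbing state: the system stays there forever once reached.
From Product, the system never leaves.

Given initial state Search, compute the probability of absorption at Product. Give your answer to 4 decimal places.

Let h(s) be the probability of absorption at Product starting from transient state s. Then h(Product) = 1 and h(Checkout) = 0. By first-step analysis:
h(Home) = 0.25·h(Home) + 0.2·h(Search) + 0.3·h(Cart) + 0.2·0 + 0.05·1
h(Search) = 0.4·h(Home) + 0.15·h(Search) + 0.2·h(Cart) + 0.05·0 + 0.2·1
h(Cart) = 0.25·h(Home) + 0.25·h(Search) + 0.2·h(Cart) + 0.2·0 + 0.1·1
Solving: h(Home) = 0.3544, h(Search) = 0.4938, h(Cart) = 0.3901.
Starting from Search, the probability is 0.4938.

0.4938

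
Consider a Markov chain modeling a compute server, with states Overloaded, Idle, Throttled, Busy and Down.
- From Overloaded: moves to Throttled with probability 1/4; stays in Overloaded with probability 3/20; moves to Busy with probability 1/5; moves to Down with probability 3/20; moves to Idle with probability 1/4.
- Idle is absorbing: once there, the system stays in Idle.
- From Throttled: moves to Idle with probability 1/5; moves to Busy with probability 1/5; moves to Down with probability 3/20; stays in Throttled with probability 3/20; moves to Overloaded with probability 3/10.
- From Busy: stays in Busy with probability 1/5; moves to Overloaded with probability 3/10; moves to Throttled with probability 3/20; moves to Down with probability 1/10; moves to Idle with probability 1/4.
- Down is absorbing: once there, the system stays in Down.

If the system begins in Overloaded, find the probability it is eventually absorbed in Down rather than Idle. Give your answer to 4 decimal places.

0.3689

Let h(s) be the probability of absorption at Down starting from transient state s. Then h(Down) = 1 and h(Idle) = 0. By first-step analysis:
h(Overloaded) = 0.15·h(Overloaded) + 0.25·0 + 0.25·h(Throttled) + 0.2·h(Busy) + 0.15·1
h(Throttled) = 0.3·h(Overloaded) + 0.2·0 + 0.15·h(Throttled) + 0.2·h(Busy) + 0.15·1
h(Busy) = 0.3·h(Overloaded) + 0.25·0 + 0.15·h(Throttled) + 0.2·h(Busy) + 0.1·1
Solving: h(Overloaded) = 0.3689, h(Throttled) = 0.3856, h(Busy) = 0.3356.
Starting from Overloaded, the probability is 0.3689.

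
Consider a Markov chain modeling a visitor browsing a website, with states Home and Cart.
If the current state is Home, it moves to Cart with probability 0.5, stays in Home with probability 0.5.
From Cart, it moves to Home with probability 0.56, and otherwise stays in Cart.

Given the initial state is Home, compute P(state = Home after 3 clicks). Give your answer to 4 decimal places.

Propagate the distribution vector 3 clicks from Home.
After 0 clicks: (1.0000, 0.0000)
After 1 click: (0.5000, 0.5000)
After 2 clicks: (0.5300, 0.4700)
After 3 clicks: (0.5282, 0.4718)
P(in Home after 3 clicks) = 0.5282

0.5282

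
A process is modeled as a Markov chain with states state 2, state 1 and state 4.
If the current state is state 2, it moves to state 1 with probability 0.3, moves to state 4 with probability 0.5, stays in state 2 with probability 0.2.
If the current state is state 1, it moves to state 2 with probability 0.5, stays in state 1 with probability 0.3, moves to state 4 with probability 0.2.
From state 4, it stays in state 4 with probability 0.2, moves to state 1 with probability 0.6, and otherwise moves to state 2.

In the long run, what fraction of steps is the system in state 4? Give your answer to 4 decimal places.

0.2950

Let the stationary distribution be π with π = πP and π_1 + π_2 + π_3 = 1.
π_1 = 0.2·π_1 + 0.5·π_2 + 0.2·π_3
π_2 = 0.3·π_1 + 0.3·π_2 + 0.6·π_3
Solving with the normalization constraint gives π = (0.3165, 0.3885, 0.2950).
So the stationary probability of state 4 is 0.2950.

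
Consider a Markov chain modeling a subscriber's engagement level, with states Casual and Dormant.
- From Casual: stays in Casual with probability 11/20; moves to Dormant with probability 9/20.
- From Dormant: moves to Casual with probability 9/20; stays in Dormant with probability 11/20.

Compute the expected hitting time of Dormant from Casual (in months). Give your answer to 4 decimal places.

2.2222

Let t(s) be the expected number of months to first reach Dormant from state s, with t(Dormant) = 0. Conditioning on the first month:
t(Casual) = 1 + 0.55·t(Casual)
Solving: t(Casual) = 2.2222.
Expected months from Casual to Dormant: 2.2222.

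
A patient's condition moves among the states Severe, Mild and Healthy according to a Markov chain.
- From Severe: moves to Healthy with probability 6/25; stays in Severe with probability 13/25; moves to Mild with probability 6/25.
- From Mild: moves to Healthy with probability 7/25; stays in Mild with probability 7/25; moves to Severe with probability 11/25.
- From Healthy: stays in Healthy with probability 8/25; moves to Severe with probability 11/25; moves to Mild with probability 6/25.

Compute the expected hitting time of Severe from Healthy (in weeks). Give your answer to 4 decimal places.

2.2727

Let t(s) be the expected number of weeks to first reach Severe from state s, with t(Severe) = 0. Conditioning on the first week:
t(Mild) = 1 + 0.28·t(Mild) + 0.28·t(Healthy)
t(Healthy) = 1 + 0.24·t(Mild) + 0.32·t(Healthy)
Solving: t(Mild) = 2.2727, t(Healthy) = 2.2727.
Expected weeks from Healthy to Severe: 2.2727.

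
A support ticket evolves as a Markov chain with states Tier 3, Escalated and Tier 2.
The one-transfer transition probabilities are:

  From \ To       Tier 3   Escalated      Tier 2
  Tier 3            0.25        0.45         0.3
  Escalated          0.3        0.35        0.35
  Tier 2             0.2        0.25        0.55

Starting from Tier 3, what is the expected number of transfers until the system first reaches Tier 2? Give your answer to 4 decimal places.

Let t(s) be the expected number of transfers to first reach Tier 2 from state s, with t(Tier 2) = 0. Conditioning on the first transfer:
t(Tier 3) = 1 + 0.25·t(Tier 3) + 0.45·t(Escalated)
t(Escalated) = 1 + 0.3·t(Tier 3) + 0.35·t(Escalated)
Solving: t(Tier 3) = 3.1206, t(Escalated) = 2.9787.
Expected transfers from Tier 3 to Tier 2: 3.1206.

3.1206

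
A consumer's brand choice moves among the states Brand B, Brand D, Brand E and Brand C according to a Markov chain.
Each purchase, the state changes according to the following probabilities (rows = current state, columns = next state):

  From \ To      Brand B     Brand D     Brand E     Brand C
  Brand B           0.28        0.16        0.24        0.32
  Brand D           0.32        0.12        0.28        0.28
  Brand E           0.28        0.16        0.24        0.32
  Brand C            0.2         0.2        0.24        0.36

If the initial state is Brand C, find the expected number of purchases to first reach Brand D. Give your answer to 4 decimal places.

5.5288

Let t(s) be the expected number of purchases to first reach Brand D from state s, with t(Brand D) = 0. Conditioning on the first purchase:
t(Brand B) = 1 + 0.28·t(Brand B) + 0.24·t(Brand E) + 0.32·t(Brand C)
t(Brand E) = 1 + 0.28·t(Brand B) + 0.24·t(Brand E) + 0.32·t(Brand C)
t(Brand C) = 1 + 0.2·t(Brand B) + 0.24·t(Brand E) + 0.36·t(Brand C)
Solving: t(Brand B) = 5.7692, t(Brand E) = 5.7692, t(Brand C) = 5.5288.
Expected purchases from Brand C to Brand D: 5.5288.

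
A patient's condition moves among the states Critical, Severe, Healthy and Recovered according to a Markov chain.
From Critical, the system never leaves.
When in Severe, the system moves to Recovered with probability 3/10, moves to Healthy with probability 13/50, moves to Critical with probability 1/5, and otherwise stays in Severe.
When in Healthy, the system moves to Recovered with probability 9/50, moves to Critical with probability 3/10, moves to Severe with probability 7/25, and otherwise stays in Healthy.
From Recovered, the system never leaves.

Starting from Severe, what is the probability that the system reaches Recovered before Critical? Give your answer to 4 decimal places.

0.5444

Let h(s) be the probability of absorption at Recovered starting from transient state s. Then h(Recovered) = 1 and h(Critical) = 0. By first-step analysis:
h(Severe) = 0.2·0 + 0.24·h(Severe) + 0.26·h(Healthy) + 0.3·1
h(Healthy) = 0.3·0 + 0.28·h(Severe) + 0.24·h(Healthy) + 0.18·1
Solving: h(Severe) = 0.5444, h(Healthy) = 0.4374.
Starting from Severe, the probability is 0.5444.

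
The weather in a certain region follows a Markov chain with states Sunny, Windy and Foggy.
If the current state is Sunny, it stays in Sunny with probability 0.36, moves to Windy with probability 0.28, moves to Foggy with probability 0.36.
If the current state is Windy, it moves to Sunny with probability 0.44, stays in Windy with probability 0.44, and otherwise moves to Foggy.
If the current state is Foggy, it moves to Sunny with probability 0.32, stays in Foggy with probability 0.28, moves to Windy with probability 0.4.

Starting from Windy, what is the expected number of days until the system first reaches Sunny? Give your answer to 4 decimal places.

2.3649

Let t(s) be the expected number of days to first reach Sunny from state s, with t(Sunny) = 0. Conditioning on the first day:
t(Windy) = 1 + 0.44·t(Windy) + 0.12·t(Foggy)
t(Foggy) = 1 + 0.4·t(Windy) + 0.28·t(Foggy)
Solving: t(Windy) = 2.3649, t(Foggy) = 2.7027.
Expected days from Windy to Sunny: 2.3649.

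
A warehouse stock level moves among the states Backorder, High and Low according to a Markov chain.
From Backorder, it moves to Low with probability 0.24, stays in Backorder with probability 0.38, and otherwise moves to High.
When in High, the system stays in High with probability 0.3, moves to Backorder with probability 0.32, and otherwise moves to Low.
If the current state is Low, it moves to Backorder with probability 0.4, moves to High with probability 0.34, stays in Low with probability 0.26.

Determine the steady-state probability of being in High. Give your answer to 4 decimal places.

0.3410

Let the stationary distribution be π with π = πP and π_1 + π_2 + π_3 = 1.
π_1 = 0.38·π_1 + 0.32·π_2 + 0.4·π_3
π_2 = 0.38·π_1 + 0.3·π_2 + 0.34·π_3
Solving with the normalization constraint gives π = (0.3654, 0.3410, 0.2936).
So the stationary probability of High is 0.3410.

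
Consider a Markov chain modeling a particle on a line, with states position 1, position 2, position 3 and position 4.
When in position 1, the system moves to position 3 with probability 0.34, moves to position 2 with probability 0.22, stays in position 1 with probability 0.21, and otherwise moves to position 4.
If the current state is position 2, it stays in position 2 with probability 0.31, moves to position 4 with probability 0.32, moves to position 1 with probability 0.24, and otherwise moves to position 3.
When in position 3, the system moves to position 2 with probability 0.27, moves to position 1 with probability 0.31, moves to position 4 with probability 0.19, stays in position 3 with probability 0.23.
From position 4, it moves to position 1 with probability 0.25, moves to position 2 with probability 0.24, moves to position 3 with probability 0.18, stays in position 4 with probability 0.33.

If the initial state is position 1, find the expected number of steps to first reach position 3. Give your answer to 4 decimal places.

4.1139

Let t(s) be the expected number of steps to first reach position 3 from state s, with t(position 3) = 0. Conditioning on the first step:
t(position 1) = 1 + 0.21·t(position 1) + 0.22·t(position 2) + 0.23·t(position 4)
t(position 2) = 1 + 0.24·t(position 1) + 0.31·t(position 2) + 0.32·t(position 4)
t(position 4) = 1 + 0.25·t(position 1) + 0.24·t(position 2) + 0.33·t(position 4)
Solving: t(position 1) = 4.1139, t(position 2) = 5.1378, t(position 4) = 4.8680.
Expected steps from position 1 to position 3: 4.1139.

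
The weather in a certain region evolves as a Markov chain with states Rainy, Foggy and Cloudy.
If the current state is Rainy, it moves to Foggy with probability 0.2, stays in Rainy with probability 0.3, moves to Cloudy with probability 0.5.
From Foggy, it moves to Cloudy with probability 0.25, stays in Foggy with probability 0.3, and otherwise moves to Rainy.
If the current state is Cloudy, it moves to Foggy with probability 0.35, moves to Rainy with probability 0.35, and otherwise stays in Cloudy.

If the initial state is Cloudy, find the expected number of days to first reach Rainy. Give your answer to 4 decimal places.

Let t(s) be the expected number of days to first reach Rainy from state s, with t(Rainy) = 0. Conditioning on the first day:
t(Foggy) = 1 + 0.3·t(Foggy) + 0.25·t(Cloudy)
t(Cloudy) = 1 + 0.35·t(Foggy) + 0.3·t(Cloudy)
Solving: t(Foggy) = 2.3602, t(Cloudy) = 2.6087.
Expected days from Cloudy to Rainy: 2.6087.

2.6087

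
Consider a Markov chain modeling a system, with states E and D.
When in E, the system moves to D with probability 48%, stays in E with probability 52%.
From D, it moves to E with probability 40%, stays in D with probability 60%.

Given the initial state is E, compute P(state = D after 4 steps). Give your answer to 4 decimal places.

0.5453

Propagate the distribution vector 4 steps from E.
After 0 steps: (1.0000, 0.0000)
After 1 step: (0.5200, 0.4800)
After 2 steps: (0.4624, 0.5376)
After 3 steps: (0.4555, 0.5445)
After 4 steps: (0.4547, 0.5453)
P(in D after 4 steps) = 0.5453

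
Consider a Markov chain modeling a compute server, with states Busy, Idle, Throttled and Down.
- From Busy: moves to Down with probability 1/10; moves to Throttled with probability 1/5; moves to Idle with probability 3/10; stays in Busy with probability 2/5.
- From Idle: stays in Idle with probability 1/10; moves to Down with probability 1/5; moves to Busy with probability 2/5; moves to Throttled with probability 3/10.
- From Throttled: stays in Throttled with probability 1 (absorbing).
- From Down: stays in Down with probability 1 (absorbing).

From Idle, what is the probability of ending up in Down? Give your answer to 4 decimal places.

0.3810

Let h(s) be the probability of absorption at Down starting from transient state s. Then h(Down) = 1 and h(Throttled) = 0. By first-step analysis:
h(Busy) = 0.4·h(Busy) + 0.3·h(Idle) + 0.2·0 + 0.1·1
h(Idle) = 0.4·h(Busy) + 0.1·h(Idle) + 0.3·0 + 0.2·1
Solving: h(Busy) = 0.3571, h(Idle) = 0.3810.
Starting from Idle, the probability is 0.3810.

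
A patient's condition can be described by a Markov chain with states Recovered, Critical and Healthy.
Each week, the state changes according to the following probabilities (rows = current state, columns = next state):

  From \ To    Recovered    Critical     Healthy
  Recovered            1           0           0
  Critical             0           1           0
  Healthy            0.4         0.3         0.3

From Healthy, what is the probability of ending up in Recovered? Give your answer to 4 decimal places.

0.5714

Let h(s) be the probability of absorption at Recovered starting from transient state s. Then h(Recovered) = 1 and h(Critical) = 0. By first-step analysis:
h(Healthy) = 0.4·1 + 0.3·0 + 0.3·h(Healthy)
Solving: h(Healthy) = 0.5714.
Starting from Healthy, the probability is 0.5714.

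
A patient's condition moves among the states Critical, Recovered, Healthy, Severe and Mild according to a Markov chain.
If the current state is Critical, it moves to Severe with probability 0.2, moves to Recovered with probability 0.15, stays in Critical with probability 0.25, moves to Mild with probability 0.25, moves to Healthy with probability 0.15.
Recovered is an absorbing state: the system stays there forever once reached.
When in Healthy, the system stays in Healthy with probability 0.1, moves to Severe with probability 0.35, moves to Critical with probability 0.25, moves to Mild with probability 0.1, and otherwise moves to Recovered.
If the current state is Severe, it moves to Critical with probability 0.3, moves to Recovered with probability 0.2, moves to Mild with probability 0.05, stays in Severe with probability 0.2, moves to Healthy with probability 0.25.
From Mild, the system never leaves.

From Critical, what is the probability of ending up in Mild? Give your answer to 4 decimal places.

0.5157

Let h(s) be the probability of absorption at Mild starting from transient state s. Then h(Mild) = 1 and h(Recovered) = 0. By first-step analysis:
h(Critical) = 0.25·h(Critical) + 0.15·0 + 0.15·h(Healthy) + 0.2·h(Severe) + 0.25·1
h(Healthy) = 0.25·h(Critical) + 0.2·0 + 0.1·h(Healthy) + 0.35·h(Severe) + 0.1·1
h(Severe) = 0.3·h(Critical) + 0.2·0 + 0.25·h(Healthy) + 0.2·h(Severe) + 0.05·1
Solving: h(Critical) = 0.5157, h(Healthy) = 0.4028, h(Severe) = 0.3818.
Starting from Critical, the probability is 0.5157.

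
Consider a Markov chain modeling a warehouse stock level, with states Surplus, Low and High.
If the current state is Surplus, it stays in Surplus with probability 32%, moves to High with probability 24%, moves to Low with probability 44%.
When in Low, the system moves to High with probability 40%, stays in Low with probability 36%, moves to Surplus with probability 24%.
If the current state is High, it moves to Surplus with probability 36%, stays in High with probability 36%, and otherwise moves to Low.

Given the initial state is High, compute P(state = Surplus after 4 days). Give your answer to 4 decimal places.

0.3048

Propagate the distribution vector 4 days from High.
After 0 days: (0.0000, 0.0000, 1.0000)
After 1 day: (0.3600, 0.2800, 0.3600)
After 2 days: (0.3120, 0.3600, 0.3280)
After 3 days: (0.3043, 0.3587, 0.3370)
After 4 days: (0.3048, 0.3574, 0.3378)
P(in Surplus after 4 days) = 0.3048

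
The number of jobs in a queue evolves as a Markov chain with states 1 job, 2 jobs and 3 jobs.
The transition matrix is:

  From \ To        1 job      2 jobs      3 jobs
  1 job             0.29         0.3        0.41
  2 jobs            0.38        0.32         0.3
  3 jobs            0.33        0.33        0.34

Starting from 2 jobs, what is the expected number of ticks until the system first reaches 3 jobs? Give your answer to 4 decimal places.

2.9555

Let t(s) be the expected number of ticks to first reach 3 jobs from state s, with t(3 jobs) = 0. Conditioning on the first tick:
t(1 job) = 1 + 0.29·t(1 job) + 0.3·t(2 jobs)
t(2 jobs) = 1 + 0.38·t(1 job) + 0.32·t(2 jobs)
Solving: t(1 job) = 2.6573, t(2 jobs) = 2.9555.
Expected ticks from 2 jobs to 3 jobs: 2.9555.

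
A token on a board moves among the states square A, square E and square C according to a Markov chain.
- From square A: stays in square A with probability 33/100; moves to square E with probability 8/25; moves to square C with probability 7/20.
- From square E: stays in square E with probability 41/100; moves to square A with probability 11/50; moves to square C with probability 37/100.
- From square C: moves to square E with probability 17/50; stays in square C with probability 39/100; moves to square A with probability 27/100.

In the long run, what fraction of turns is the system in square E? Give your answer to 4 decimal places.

0.3598

Let the stationary distribution be π with π = πP and π_1 + π_2 + π_3 = 1.
π_1 = 0.33·π_1 + 0.22·π_2 + 0.27·π_3
π_2 = 0.32·π_1 + 0.41·π_2 + 0.34·π_3
Solving with the normalization constraint gives π = (0.2681, 0.3598, 0.3721).
So the stationary probability of square E is 0.3598.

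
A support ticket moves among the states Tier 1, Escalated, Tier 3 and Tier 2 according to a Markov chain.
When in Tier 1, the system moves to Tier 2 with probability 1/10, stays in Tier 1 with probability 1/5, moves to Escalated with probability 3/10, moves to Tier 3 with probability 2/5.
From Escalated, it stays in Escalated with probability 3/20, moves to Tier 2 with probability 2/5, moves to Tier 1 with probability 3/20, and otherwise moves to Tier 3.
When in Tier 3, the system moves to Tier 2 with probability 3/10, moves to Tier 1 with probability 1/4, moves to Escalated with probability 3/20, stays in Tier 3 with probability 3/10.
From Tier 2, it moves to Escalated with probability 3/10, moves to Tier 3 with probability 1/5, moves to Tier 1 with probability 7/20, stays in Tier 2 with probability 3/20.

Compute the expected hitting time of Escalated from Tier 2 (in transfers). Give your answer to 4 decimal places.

Let t(s) be the expected number of transfers to first reach Escalated from state s, with t(Escalated) = 0. Conditioning on the first transfer:
t(Tier 1) = 1 + 0.2·t(Tier 1) + 0.4·t(Tier 3) + 0.1·t(Tier 2)
t(Tier 3) = 1 + 0.25·t(Tier 1) + 0.3·t(Tier 3) + 0.3·t(Tier 2)
t(Tier 2) = 1 + 0.35·t(Tier 1) + 0.2·t(Tier 3) + 0.15·t(Tier 2)
Solving: t(Tier 1) = 3.9963, t(Tier 3) = 4.5212, t(Tier 2) = 3.8858.
Expected transfers from Tier 2 to Escalated: 3.8858.

3.8858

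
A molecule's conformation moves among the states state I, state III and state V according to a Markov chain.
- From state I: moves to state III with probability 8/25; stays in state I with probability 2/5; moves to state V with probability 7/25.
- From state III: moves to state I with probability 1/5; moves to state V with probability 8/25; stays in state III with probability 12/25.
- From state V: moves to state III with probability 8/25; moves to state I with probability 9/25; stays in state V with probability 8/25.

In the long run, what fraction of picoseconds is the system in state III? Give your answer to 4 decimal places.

Let the stationary distribution be π with π = πP and π_1 + π_2 + π_3 = 1.
π_1 = 0.4·π_1 + 0.2·π_2 + 0.36·π_3
π_2 = 0.32·π_1 + 0.48·π_2 + 0.32·π_3
Solving with the normalization constraint gives π = (0.3115, 0.3810, 0.3075).
So the stationary probability of state III is 0.3810.

0.3810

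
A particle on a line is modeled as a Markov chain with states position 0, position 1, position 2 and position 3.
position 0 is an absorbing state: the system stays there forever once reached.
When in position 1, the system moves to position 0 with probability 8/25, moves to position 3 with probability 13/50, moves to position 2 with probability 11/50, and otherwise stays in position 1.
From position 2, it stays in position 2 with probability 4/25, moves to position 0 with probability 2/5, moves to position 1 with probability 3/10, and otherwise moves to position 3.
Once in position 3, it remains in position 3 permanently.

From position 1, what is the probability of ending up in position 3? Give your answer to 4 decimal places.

Let h(s) be the probability of absorption at position 3 starting from transient state s. Then h(position 3) = 1 and h(position 0) = 0. By first-step analysis:
h(position 1) = 0.32·0 + 0.2·h(position 1) + 0.22·h(position 2) + 0.26·1
h(position 2) = 0.4·0 + 0.3·h(position 1) + 0.16·h(position 2) + 0.14·1
Solving: h(position 1) = 0.4112, h(position 2) = 0.3135.
Starting from position 1, the probability is 0.4112.

0.4112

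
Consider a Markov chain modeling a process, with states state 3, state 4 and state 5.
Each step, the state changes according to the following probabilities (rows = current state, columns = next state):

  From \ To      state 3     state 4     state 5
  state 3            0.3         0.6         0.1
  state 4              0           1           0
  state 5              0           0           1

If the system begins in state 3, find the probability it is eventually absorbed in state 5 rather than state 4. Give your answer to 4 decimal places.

0.1429

Let h(s) be the probability of absorption at state 5 starting from transient state s. Then h(state 5) = 1 and h(state 4) = 0. By first-step analysis:
h(state 3) = 0.3·h(state 3) + 0.6·0 + 0.1·1
Solving: h(state 3) = 0.1429.
Starting from state 3, the probability is 0.1429.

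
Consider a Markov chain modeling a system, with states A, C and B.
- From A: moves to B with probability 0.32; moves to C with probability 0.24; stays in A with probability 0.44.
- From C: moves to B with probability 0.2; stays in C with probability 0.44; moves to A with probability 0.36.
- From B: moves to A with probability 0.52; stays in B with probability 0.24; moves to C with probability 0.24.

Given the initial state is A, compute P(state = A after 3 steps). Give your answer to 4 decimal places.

0.4382

Propagate the distribution vector 3 steps from A.
After 0 steps: (1.0000, 0.0000, 0.0000)
After 1 step: (0.4400, 0.2400, 0.3200)
After 2 steps: (0.4464, 0.2880, 0.2656)
After 3 steps: (0.4382, 0.2976, 0.2642)
P(in A after 3 steps) = 0.4382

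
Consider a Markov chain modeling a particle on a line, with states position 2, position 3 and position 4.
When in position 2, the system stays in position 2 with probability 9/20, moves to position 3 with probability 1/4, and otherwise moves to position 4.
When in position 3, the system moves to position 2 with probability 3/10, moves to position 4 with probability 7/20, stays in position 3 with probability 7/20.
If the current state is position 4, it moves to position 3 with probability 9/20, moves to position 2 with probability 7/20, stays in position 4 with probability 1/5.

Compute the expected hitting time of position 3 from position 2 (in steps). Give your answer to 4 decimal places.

3.2836

Let t(s) be the expected number of steps to first reach position 3 from state s, with t(position 3) = 0. Conditioning on the first step:
t(position 2) = 1 + 0.45·t(position 2) + 0.3·t(position 4)
t(position 4) = 1 + 0.35·t(position 2) + 0.2·t(position 4)
Solving: t(position 2) = 3.2836, t(position 4) = 2.6866.
Expected steps from position 2 to position 3: 3.2836.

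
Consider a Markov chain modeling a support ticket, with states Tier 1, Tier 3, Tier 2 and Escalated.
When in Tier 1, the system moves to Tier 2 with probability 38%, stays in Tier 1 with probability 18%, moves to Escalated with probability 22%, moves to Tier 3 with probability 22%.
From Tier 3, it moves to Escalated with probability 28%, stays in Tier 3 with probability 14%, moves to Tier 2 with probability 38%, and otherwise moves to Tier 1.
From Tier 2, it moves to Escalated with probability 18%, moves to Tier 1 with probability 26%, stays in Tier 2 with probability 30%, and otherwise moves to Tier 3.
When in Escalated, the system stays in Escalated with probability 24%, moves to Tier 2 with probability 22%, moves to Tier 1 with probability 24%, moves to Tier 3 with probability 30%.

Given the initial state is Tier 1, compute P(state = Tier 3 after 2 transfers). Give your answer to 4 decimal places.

0.2352

Propagate the distribution vector 2 transfers from Tier 1.
After 0 transfers: (1.0000, 0.0000, 0.0000, 0.0000)
After 1 transfer: (0.1800, 0.2200, 0.3800, 0.2200)
After 2 transfers: (0.2280, 0.2352, 0.3144, 0.2224)
P(in Tier 3 after 2 transfers) = 0.2352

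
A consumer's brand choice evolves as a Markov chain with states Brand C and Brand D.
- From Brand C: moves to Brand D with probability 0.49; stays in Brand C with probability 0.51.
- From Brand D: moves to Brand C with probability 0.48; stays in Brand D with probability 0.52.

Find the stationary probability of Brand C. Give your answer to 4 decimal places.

0.4948

Let the stationary distribution be π with π = πP and π_1 + π_2 = 1.
π_1 = 0.51·π_1 + 0.48·π_2
Solving with the normalization constraint gives π = (0.4948, 0.5052).
So the stationary probability of Brand C is 0.4948.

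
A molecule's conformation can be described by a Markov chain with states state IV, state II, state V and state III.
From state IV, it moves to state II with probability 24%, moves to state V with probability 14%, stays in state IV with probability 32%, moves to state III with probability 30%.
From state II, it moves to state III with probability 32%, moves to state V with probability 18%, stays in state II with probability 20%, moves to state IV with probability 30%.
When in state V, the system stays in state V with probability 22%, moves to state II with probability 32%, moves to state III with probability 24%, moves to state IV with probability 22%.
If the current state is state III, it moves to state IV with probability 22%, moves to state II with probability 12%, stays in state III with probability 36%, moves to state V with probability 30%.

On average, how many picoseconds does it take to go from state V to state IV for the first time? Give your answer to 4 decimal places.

Let t(s) be the expected number of picoseconds to first reach state IV from state s, with t(state IV) = 0. Conditioning on the first picosecond:
t(state II) = 1 + 0.2·t(state II) + 0.18·t(state V) + 0.32·t(state III)
t(state V) = 1 + 0.32·t(state II) + 0.22·t(state V) + 0.24·t(state III)
t(state III) = 1 + 0.12·t(state II) + 0.3·t(state V) + 0.36·t(state III)
Solving: t(state II) = 3.8956, t(state V) = 4.1901, t(state III) = 4.2570.
Expected picoseconds from state V to state IV: 4.1901.

4.1901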